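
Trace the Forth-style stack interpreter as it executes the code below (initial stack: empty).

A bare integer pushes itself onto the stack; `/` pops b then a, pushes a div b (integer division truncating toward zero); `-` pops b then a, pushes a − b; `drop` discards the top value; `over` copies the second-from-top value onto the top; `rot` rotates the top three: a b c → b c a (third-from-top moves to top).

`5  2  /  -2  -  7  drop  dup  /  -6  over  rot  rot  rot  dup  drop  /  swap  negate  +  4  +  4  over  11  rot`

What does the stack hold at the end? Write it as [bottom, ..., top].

[-3, -3, 11, 4]

5       5
2       5 2
/       2
-2      2 -2
-       4
7       4 7
drop    4
dup     4 4
/       1
-6      1 -6
over    1 -6 1
rot     -6 1 1
rot     1 1 -6
rot     1 -6 1
dup     1 -6 1 1
drop    1 -6 1
/       1 -6
swap    -6 1
negate  -6 -1
+       -7
4       -7 4
+       -3
4       -3 4
over    -3 4 -3
11      -3 4 -3 11
rot     -3 -3 11 4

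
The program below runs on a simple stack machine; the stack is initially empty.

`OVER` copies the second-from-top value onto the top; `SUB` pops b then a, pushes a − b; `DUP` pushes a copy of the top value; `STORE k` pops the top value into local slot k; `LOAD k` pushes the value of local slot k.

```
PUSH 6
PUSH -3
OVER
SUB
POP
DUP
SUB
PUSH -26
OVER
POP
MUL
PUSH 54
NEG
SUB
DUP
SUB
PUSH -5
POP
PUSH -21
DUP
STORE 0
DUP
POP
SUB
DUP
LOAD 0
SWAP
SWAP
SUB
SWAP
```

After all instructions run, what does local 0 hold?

-21

PUSH 6   -> [6]
PUSH -3  -> [6, -3]
OVER     -> [6, -3, 6]
SUB      -> [6, -9]
POP      -> [6]
DUP      -> [6, 6]
SUB      -> [0]
PUSH -26 -> [0, -26]
OVER     -> [0, -26, 0]
POP      -> [0, -26]
MUL      -> [0]
PUSH 54  -> [0, 54]
NEG      -> [0, -54]
SUB      -> [54]
DUP      -> [54, 54]
SUB      -> [0]
PUSH -5  -> [0, -5]
POP      -> [0]
PUSH -21 -> [0, -21]
DUP      -> [0, -21, -21]
STORE 0  -> [0, -21]
DUP      -> [0, -21, -21]
POP      -> [0, -21]
SUB      -> [21]
DUP      -> [21, 21]
LOAD 0   -> [21, 21, -21]
SWAP     -> [21, -21, 21]
SWAP     -> [21, 21, -21]
SUB      -> [21, 42]
SWAP     -> [42, 21]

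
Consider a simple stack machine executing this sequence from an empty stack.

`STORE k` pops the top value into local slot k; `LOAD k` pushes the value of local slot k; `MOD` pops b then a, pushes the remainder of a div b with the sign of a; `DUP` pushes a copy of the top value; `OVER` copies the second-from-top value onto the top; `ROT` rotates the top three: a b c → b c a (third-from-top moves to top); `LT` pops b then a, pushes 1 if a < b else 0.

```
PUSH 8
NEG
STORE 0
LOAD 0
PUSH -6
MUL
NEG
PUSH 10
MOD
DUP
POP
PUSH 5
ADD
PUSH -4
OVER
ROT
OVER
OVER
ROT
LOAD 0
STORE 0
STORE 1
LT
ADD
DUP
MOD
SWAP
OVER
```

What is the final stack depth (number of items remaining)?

3

PUSH 8   8
NEG      -8
STORE 0  (empty)
LOAD 0   -8
PUSH -6  -8 -6
MUL      48
NEG      -48
PUSH 10  -48 10
MOD      -8
DUP      -8 -8
POP      -8
PUSH 5   -8 5
ADD      -3
PUSH -4  -3 -4
OVER     -3 -4 -3
ROT      -4 -3 -3
OVER     -4 -3 -3 -3
OVER     -4 -3 -3 -3 -3
ROT      -4 -3 -3 -3 -3
LOAD 0   -4 -3 -3 -3 -3 -8
STORE 0  -4 -3 -3 -3 -3
STORE 1  -4 -3 -3 -3
LT       -4 -3 0
ADD      -4 -3
DUP      -4 -3 -3
MOD      -4 0
SWAP     0 -4
OVER     0 -4 0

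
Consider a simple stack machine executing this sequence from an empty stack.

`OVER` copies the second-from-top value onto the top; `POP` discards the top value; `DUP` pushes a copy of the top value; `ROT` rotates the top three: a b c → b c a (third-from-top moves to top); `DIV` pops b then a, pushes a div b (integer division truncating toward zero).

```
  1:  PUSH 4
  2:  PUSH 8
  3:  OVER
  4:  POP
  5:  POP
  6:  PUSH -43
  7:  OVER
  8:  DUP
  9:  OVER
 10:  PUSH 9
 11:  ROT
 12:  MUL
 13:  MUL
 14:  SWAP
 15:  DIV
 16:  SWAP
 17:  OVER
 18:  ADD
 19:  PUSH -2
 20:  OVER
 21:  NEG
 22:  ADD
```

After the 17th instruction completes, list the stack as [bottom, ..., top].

[4, 36, -43, 36]

PUSH 4   → [4]
PUSH 8   → [4, 8]
OVER     → [4, 8, 4]
POP      → [4, 8]
POP      → [4]
PUSH -43 → [4, -43]
OVER     → [4, -43, 4]
DUP      → [4, -43, 4, 4]
OVER     → [4, -43, 4, 4, 4]
PUSH 9   → [4, -43, 4, 4, 4, 9]
ROT      → [4, -43, 4, 4, 9, 4]
MUL      → [4, -43, 4, 4, 36]
MUL      → [4, -43, 4, 144]
SWAP     → [4, -43, 144, 4]
DIV      → [4, -43, 36]
SWAP     → [4, 36, -43]
OVER     → [4, 36, -43, 36]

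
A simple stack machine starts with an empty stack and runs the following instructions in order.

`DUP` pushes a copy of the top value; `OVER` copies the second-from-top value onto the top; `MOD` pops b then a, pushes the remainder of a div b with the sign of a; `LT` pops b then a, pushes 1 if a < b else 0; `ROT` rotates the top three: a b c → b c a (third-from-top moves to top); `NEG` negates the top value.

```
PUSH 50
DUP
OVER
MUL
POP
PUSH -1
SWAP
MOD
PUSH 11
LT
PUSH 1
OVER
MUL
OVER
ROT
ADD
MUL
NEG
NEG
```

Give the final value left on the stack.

2

PUSH 50 -> 50
DUP     -> 50 50
OVER    -> 50 50 50
MUL     -> 50 2500
POP     -> 50
PUSH -1 -> 50 -1
SWAP    -> -1 50
MOD     -> -1
PUSH 11 -> -1 11
LT      -> 1
PUSH 1  -> 1 1
OVER    -> 1 1 1
MUL     -> 1 1
OVER    -> 1 1 1
ROT     -> 1 1 1
ADD     -> 1 2
MUL     -> 2
NEG     -> -2
NEG     -> 2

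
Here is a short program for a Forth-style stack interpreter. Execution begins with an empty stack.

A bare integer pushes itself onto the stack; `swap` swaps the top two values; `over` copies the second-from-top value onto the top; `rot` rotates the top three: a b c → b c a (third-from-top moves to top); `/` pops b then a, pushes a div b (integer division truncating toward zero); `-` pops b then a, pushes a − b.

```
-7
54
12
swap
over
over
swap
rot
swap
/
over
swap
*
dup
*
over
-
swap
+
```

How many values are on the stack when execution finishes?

3

-7   -> -7
54   -> -7 54
12   -> -7 54 12
swap -> -7 12 54
over -> -7 12 54 12
over -> -7 12 54 12 54
swap -> -7 12 54 54 12
rot  -> -7 12 54 12 54
swap -> -7 12 54 54 12
/    -> -7 12 54 4
over -> -7 12 54 4 54
swap -> -7 12 54 54 4
*    -> -7 12 54 216
dup  -> -7 12 54 216 216
*    -> -7 12 54 46656
over -> -7 12 54 46656 54
-    -> -7 12 54 46602
swap -> -7 12 46602 54
+    -> -7 12 46656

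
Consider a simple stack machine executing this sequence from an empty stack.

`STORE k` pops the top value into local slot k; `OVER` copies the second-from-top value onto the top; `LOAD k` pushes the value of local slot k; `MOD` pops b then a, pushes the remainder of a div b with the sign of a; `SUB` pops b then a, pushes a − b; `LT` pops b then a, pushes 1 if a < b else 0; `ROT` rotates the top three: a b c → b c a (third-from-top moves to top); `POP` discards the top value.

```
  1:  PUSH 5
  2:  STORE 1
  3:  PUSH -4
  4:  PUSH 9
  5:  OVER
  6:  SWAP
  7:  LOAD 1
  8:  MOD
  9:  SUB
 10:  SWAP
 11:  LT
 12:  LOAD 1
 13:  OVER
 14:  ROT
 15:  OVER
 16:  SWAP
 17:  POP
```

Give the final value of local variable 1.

PUSH 5  -> 5
STORE 1 -> (empty)
PUSH -4 -> -4
PUSH 9  -> -4 9
OVER    -> -4 9 -4
SWAP    -> -4 -4 9
LOAD 1  -> -4 -4 9 5
MOD     -> -4 -4 4
SUB     -> -4 -8
SWAP    -> -8 -4
LT      -> 1
LOAD 1  -> 1 5
OVER    -> 1 5 1
ROT     -> 5 1 1
OVER    -> 5 1 1 1
SWAP    -> 5 1 1 1
POP     -> 5 1 1

5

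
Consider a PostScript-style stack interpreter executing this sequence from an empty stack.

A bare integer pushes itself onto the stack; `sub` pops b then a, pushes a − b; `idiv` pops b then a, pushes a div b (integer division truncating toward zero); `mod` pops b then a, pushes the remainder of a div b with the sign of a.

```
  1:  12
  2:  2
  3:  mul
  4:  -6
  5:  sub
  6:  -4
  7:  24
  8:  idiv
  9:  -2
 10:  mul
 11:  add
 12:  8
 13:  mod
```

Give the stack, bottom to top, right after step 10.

[30, 0]

12    12
2     12 2
mul   24
-6    24 -6
sub   30
-4    30 -4
24    30 -4 24
idiv  30 0
-2    30 0 -2
mul   30 0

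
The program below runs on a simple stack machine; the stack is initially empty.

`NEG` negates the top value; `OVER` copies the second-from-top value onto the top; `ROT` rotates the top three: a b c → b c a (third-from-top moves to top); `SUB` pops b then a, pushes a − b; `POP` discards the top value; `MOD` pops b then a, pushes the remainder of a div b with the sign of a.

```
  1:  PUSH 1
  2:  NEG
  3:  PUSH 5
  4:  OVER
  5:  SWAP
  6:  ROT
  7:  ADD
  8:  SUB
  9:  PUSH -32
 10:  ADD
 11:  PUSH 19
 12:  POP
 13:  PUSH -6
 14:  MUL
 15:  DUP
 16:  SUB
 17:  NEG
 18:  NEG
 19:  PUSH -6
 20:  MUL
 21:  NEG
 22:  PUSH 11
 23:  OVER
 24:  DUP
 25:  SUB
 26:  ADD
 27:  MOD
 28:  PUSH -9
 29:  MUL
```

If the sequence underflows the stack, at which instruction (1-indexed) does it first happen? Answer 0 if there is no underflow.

PUSH 1   → 1
NEG      → -1
PUSH 5   → -1 5
OVER     → -1 5 -1
SWAP     → -1 -1 5
ROT      → -1 5 -1
ADD      → -1 4
SUB      → -5
PUSH -32 → -5 -32
ADD      → -37
PUSH 19  → -37 19
POP      → -37
PUSH -6  → -37 -6
MUL      → 222
DUP      → 222 222
SUB      → 0
NEG      → 0
NEG      → 0
PUSH -6  → 0 -6
MUL      → 0
NEG      → 0
PUSH 11  → 0 11
OVER     → 0 11 0
DUP      → 0 11 0 0
SUB      → 0 11 0
ADD      → 0 11
MOD      → 0
PUSH -9  → 0 -9
MUL      → 0

0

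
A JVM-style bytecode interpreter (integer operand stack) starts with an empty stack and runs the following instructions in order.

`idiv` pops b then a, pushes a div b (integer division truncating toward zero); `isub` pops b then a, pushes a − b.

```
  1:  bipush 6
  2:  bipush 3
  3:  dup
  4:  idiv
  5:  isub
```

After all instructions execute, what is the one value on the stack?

bipush 6 : 6
bipush 3 : 6 3
dup      : 6 3 3
idiv     : 6 1
isub     : 5

5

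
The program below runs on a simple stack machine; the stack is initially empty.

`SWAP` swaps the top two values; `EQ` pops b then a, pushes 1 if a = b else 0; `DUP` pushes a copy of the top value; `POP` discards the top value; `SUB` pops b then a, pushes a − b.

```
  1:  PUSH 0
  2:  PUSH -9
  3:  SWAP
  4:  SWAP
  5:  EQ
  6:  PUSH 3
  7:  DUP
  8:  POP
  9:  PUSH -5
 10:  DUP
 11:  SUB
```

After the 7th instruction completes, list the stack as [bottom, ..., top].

PUSH 0  → 0
PUSH -9 → 0 -9
SWAP    → -9 0
SWAP    → 0 -9
EQ      → 0
PUSH 3  → 0 3
DUP     → 0 3 3

[0, 3, 3]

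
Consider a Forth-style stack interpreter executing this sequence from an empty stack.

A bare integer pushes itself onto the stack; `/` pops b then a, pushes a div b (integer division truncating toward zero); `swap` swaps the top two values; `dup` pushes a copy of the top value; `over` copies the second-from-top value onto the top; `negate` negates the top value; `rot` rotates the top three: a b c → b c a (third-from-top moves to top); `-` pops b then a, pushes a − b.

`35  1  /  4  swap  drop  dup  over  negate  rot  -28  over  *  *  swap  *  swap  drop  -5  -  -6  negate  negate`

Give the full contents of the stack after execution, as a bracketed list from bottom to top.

35     -> 35
1      -> 35 1
/      -> 35
4      -> 35 4
swap   -> 4 35
drop   -> 4
dup    -> 4 4
over   -> 4 4 4
negate -> 4 4 -4
rot    -> 4 -4 4
-28    -> 4 -4 4 -28
over   -> 4 -4 4 -28 4
*      -> 4 -4 4 -112
*      -> 4 -4 -448
swap   -> 4 -448 -4
*      -> 4 1792
swap   -> 1792 4
drop   -> 1792
-5     -> 1792 -5
-      -> 1797
-6     -> 1797 -6
negate -> 1797 6
negate -> 1797 -6

[1797, -6]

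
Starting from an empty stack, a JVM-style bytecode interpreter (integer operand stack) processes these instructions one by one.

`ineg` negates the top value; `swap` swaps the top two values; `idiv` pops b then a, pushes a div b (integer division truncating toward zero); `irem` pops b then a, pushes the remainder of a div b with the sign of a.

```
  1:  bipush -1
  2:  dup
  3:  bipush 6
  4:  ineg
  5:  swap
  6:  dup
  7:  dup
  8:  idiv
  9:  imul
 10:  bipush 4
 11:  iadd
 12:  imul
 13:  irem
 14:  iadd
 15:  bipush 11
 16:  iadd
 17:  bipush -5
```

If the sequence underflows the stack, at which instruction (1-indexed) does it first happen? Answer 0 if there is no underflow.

14

bipush -1 : [-1]
dup       : [-1, -1]
bipush 6  : [-1, -1, 6]
ineg      : [-1, -1, -6]
swap      : [-1, -6, -1]
dup       : [-1, -6, -1, -1]
dup       : [-1, -6, -1, -1, -1]
idiv      : [-1, -6, -1, 1]
imul      : [-1, -6, -1]
bipush 4  : [-1, -6, -1, 4]
iadd      : [-1, -6, 3]
imul      : [-1, -18]
irem      : [-1]
iadd  — needs 2 operands, stack has 1 → underflow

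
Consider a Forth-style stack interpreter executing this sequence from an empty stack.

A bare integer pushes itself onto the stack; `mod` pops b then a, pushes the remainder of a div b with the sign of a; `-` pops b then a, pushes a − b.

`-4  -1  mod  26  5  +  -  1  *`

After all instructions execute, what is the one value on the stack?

-31

-4  → [-4]
-1  → [-4, -1]
mod → [0]
26  → [0, 26]
5   → [0, 26, 5]
+   → [0, 31]
-   → [-31]
1   → [-31, 1]
*   → [-31]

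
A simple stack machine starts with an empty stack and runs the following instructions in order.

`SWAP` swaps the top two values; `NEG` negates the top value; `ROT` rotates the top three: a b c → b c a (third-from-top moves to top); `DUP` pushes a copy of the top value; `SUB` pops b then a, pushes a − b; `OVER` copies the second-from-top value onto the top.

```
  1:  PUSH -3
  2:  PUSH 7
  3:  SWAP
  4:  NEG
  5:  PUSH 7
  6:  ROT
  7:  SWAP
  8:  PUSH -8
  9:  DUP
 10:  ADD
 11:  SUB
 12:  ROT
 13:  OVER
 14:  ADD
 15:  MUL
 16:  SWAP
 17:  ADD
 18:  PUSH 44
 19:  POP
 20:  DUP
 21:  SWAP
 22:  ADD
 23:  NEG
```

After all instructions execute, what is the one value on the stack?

-1210

PUSH -3  [-3]
PUSH 7   [-3, 7]
SWAP     [7, -3]
NEG      [7, 3]
PUSH 7   [7, 3, 7]
ROT      [3, 7, 7]
SWAP     [3, 7, 7]
PUSH -8  [3, 7, 7, -8]
DUP      [3, 7, 7, -8, -8]
ADD      [3, 7, 7, -16]
SUB      [3, 7, 23]
ROT      [7, 23, 3]
OVER     [7, 23, 3, 23]
ADD      [7, 23, 26]
MUL      [7, 598]
SWAP     [598, 7]
ADD      [605]
PUSH 44  [605, 44]
POP      [605]
DUP      [605, 605]
SWAP     [605, 605]
ADD      [1210]
NEG      [-1210]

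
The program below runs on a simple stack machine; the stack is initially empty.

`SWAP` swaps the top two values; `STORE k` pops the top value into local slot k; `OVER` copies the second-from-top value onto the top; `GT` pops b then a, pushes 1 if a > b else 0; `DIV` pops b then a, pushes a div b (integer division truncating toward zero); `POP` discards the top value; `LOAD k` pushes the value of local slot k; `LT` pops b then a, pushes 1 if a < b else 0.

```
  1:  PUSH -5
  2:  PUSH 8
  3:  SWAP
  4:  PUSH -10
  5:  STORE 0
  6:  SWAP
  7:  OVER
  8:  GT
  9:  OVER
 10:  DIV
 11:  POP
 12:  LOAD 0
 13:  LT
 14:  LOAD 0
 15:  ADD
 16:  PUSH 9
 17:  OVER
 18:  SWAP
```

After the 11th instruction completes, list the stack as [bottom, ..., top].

[-5]

PUSH -5  → -5
PUSH 8   → -5 8
SWAP     → 8 -5
PUSH -10 → 8 -5 -10
STORE 0  → 8 -5
SWAP     → -5 8
OVER     → -5 8 -5
GT       → -5 1
OVER     → -5 1 -5
DIV      → -5 0
POP      → -5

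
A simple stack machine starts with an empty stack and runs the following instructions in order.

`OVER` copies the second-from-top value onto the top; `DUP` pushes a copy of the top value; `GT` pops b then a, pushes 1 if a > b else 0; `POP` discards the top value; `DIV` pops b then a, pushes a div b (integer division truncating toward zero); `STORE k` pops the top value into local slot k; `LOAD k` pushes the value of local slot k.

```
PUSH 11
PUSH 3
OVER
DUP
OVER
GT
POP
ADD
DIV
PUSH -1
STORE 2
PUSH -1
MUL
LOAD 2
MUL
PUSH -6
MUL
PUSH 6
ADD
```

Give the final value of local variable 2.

PUSH 11 : 11
PUSH 3  : 11 3
OVER    : 11 3 11
DUP     : 11 3 11 11
OVER    : 11 3 11 11 11
GT      : 11 3 11 0
POP     : 11 3 11
ADD     : 11 14
DIV     : 0
PUSH -1 : 0 -1
STORE 2 : 0
PUSH -1 : 0 -1
MUL     : 0
LOAD 2  : 0 -1
MUL     : 0
PUSH -6 : 0 -6
MUL     : 0
PUSH 6  : 0 6
ADD     : 6

-1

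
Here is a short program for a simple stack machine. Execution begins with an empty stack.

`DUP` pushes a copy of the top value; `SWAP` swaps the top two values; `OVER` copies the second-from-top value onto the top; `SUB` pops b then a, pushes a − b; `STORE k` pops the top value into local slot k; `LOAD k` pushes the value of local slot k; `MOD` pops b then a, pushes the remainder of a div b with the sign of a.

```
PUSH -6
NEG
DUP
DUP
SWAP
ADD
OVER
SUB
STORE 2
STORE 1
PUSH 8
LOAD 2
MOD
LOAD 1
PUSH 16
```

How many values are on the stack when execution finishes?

3

PUSH -6  [-6]
NEG      [6]
DUP      [6, 6]
DUP      [6, 6, 6]
SWAP     [6, 6, 6]
ADD      [6, 12]
OVER     [6, 12, 6]
SUB      [6, 6]
STORE 2  [6]
STORE 1  []
PUSH 8   [8]
LOAD 2   [8, 6]
MOD      [2]
LOAD 1   [2, 6]
PUSH 16  [2, 6, 16]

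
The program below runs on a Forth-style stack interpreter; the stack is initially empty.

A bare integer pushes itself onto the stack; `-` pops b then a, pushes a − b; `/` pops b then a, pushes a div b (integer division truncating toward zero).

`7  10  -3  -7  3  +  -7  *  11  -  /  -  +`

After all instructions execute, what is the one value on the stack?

17

7  → [7]
10 → [7, 10]
-3 → [7, 10, -3]
-7 → [7, 10, -3, -7]
3  → [7, 10, -3, -7, 3]
+  → [7, 10, -3, -4]
-7 → [7, 10, -3, -4, -7]
*  → [7, 10, -3, 28]
11 → [7, 10, -3, 28, 11]
-  → [7, 10, -3, 17]
/  → [7, 10, 0]
-  → [7, 10]
+  → [17]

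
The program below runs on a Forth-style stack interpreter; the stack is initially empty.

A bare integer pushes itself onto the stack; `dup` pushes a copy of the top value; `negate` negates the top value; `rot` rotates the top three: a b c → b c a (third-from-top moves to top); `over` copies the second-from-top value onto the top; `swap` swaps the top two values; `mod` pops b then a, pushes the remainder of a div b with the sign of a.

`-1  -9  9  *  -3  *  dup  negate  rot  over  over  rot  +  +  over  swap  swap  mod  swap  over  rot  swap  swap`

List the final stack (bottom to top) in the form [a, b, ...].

[243, -243, -2, -2]

-1      -1
-9      -1 -9
9       -1 -9 9
*       -1 -81
-3      -1 -81 -3
*       -1 243
dup     -1 243 243
negate  -1 243 -243
rot     243 -243 -1
over    243 -243 -1 -243
over    243 -243 -1 -243 -1
rot     243 -243 -243 -1 -1
+       243 -243 -243 -2
+       243 -243 -245
over    243 -243 -245 -243
swap    243 -243 -243 -245
swap    243 -243 -245 -243
mod     243 -243 -2
swap    243 -2 -243
over    243 -2 -243 -2
rot     243 -243 -2 -2
swap    243 -243 -2 -2
swap    243 -243 -2 -2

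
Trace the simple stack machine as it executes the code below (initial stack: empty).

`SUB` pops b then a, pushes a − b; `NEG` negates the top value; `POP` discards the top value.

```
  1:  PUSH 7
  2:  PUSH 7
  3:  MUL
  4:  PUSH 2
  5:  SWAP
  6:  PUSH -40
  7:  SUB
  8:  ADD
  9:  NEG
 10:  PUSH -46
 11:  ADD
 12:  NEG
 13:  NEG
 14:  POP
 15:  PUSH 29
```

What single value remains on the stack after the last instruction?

29

PUSH 7   -> [7]
PUSH 7   -> [7, 7]
MUL      -> [49]
PUSH 2   -> [49, 2]
SWAP     -> [2, 49]
PUSH -40 -> [2, 49, -40]
SUB      -> [2, 89]
ADD      -> [91]
NEG      -> [-91]
PUSH -46 -> [-91, -46]
ADD      -> [-137]
NEG      -> [137]
NEG      -> [-137]
POP      -> []
PUSH 29  -> [29]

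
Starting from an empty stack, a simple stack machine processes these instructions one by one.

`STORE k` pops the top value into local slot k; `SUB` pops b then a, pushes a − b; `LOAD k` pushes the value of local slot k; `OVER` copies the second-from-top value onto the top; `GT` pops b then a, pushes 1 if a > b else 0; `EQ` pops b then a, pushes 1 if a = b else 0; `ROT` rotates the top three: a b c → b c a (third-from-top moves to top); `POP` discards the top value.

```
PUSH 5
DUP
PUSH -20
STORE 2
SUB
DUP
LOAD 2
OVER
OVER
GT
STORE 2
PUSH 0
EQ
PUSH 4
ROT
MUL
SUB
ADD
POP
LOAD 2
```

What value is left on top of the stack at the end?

PUSH 5   : 5
DUP      : 5 5
PUSH -20 : 5 5 -20
STORE 2  : 5 5
SUB      : 0
DUP      : 0 0
LOAD 2   : 0 0 -20
OVER     : 0 0 -20 0
OVER     : 0 0 -20 0 -20
GT       : 0 0 -20 1
STORE 2  : 0 0 -20
PUSH 0   : 0 0 -20 0
EQ       : 0 0 0
PUSH 4   : 0 0 0 4
ROT      : 0 0 4 0
MUL      : 0 0 0
SUB      : 0 0
ADD      : 0
POP      : (empty)
LOAD 2   : 1

1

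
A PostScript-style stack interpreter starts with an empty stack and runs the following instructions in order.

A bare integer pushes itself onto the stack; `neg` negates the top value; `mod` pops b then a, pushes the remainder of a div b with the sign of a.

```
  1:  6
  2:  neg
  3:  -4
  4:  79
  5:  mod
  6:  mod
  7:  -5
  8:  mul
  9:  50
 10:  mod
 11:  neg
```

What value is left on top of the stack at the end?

-10

6   : 6
neg : -6
-4  : -6 -4
79  : -6 -4 79
mod : -6 -4
mod : -2
-5  : -2 -5
mul : 10
50  : 10 50
mod : 10
neg : -10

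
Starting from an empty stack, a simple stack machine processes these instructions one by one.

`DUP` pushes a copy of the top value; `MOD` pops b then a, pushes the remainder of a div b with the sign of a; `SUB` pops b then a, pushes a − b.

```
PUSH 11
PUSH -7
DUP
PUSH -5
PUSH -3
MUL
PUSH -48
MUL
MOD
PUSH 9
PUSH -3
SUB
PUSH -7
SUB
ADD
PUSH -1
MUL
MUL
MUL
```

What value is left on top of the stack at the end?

924

PUSH 11  → [11]
PUSH -7  → [11, -7]
DUP      → [11, -7, -7]
PUSH -5  → [11, -7, -7, -5]
PUSH -3  → [11, -7, -7, -5, -3]
MUL      → [11, -7, -7, 15]
PUSH -48 → [11, -7, -7, 15, -48]
MUL      → [11, -7, -7, -720]
MOD      → [11, -7, -7]
PUSH 9   → [11, -7, -7, 9]
PUSH -3  → [11, -7, -7, 9, -3]
SUB      → [11, -7, -7, 12]
PUSH -7  → [11, -7, -7, 12, -7]
SUB      → [11, -7, -7, 19]
ADD      → [11, -7, 12]
PUSH -1  → [11, -7, 12, -1]
MUL      → [11, -7, -12]
MUL      → [11, 84]
MUL      → [924]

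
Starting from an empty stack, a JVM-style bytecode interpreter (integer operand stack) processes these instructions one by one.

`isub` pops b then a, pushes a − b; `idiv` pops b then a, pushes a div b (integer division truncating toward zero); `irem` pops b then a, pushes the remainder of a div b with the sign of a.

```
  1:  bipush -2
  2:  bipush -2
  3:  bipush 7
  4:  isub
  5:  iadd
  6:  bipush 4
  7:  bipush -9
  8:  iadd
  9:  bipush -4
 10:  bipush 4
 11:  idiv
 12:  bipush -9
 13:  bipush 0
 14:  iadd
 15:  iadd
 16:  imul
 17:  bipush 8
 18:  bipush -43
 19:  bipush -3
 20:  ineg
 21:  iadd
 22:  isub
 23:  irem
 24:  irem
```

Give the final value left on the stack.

bipush -2   [-2]
bipush -2   [-2, -2]
bipush 7    [-2, -2, 7]
isub        [-2, -9]
iadd        [-11]
bipush 4    [-11, 4]
bipush -9   [-11, 4, -9]
iadd        [-11, -5]
bipush -4   [-11, -5, -4]
bipush 4    [-11, -5, -4, 4]
idiv        [-11, -5, -1]
bipush -9   [-11, -5, -1, -9]
bipush 0    [-11, -5, -1, -9, 0]
iadd        [-11, -5, -1, -9]
iadd        [-11, -5, -10]
imul        [-11, 50]
bipush 8    [-11, 50, 8]
bipush -43  [-11, 50, 8, -43]
bipush -3   [-11, 50, 8, -43, -3]
ineg        [-11, 50, 8, -43, 3]
iadd        [-11, 50, 8, -40]
isub        [-11, 50, 48]
irem        [-11, 2]
irem        [-1]

-1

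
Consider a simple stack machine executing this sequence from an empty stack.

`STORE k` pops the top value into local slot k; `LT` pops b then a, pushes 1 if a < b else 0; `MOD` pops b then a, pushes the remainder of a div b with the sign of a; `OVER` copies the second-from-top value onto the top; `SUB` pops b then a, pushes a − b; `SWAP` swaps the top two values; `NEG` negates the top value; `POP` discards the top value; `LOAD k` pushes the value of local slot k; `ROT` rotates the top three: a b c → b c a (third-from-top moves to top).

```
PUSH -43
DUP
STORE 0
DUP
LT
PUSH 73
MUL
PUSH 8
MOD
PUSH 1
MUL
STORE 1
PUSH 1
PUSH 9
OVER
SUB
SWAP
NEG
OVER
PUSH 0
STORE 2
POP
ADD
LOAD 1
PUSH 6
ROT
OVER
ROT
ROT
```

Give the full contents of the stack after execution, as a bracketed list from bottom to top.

PUSH -43  -43
DUP       -43 -43
STORE 0   -43
DUP       -43 -43
LT        0
PUSH 73   0 73
MUL       0
PUSH 8    0 8
MOD       0
PUSH 1    0 1
MUL       0
STORE 1   (empty)
PUSH 1    1
PUSH 9    1 9
OVER      1 9 1
SUB       1 8
SWAP      8 1
NEG       8 -1
OVER      8 -1 8
PUSH 0    8 -1 8 0
STORE 2   8 -1 8
POP       8 -1
ADD       7
LOAD 1    7 0
PUSH 6    7 0 6
ROT       0 6 7
OVER      0 6 7 6
ROT       0 7 6 6
ROT       0 6 6 7

[0, 6, 6, 7]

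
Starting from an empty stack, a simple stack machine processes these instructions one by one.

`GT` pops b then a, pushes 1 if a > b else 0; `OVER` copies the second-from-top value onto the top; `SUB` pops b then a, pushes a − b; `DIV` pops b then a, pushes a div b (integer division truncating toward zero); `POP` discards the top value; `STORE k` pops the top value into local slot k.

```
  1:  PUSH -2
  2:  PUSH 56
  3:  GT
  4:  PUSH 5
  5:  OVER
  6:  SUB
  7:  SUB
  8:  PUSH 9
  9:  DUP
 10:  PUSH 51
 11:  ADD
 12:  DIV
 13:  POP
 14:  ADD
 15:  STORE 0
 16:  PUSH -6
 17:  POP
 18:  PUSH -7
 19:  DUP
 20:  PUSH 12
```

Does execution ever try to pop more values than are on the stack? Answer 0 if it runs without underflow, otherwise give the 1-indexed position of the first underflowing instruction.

14

PUSH -2 → -2
PUSH 56 → -2 56
GT      → 0
PUSH 5  → 0 5
OVER    → 0 5 0
SUB     → 0 5
SUB     → -5
PUSH 9  → -5 9
DUP     → -5 9 9
PUSH 51 → -5 9 9 51
ADD     → -5 9 60
DIV     → -5 0
POP     → -5
ADD  — needs 2 operands, stack has 1 → underflow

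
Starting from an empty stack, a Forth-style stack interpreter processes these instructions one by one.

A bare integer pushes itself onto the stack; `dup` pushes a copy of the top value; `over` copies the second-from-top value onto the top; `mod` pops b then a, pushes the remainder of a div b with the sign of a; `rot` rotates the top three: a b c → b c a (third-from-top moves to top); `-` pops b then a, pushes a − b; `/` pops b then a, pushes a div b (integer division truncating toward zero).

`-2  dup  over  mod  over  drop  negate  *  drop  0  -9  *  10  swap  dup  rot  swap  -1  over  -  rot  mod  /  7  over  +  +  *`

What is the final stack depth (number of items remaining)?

1

-2      -2
dup     -2 -2
over    -2 -2 -2
mod     -2 0
over    -2 0 -2
drop    -2 0
negate  -2 0
*       0
drop    (empty)
0       0
-9      0 -9
*       0
10      0 10
swap    10 0
dup     10 0 0
rot     0 0 10
swap    0 10 0
-1      0 10 0 -1
over    0 10 0 -1 0
-       0 10 0 -1
rot     0 0 -1 10
mod     0 0 -1
/       0 0
7       0 0 7
over    0 0 7 0
+       0 0 7
+       0 7
*       0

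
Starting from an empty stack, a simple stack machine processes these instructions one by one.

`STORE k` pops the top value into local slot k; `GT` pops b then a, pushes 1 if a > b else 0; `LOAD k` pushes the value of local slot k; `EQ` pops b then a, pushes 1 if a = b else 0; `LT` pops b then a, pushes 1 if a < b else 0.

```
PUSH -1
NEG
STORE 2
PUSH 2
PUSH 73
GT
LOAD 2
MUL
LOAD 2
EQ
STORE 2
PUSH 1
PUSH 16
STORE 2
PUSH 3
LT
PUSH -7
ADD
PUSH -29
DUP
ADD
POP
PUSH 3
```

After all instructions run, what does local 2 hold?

16

PUSH -1   -1
NEG       1
STORE 2   (empty)
PUSH 2    2
PUSH 73   2 73
GT        0
LOAD 2    0 1
MUL       0
LOAD 2    0 1
EQ        0
STORE 2   (empty)
PUSH 1    1
PUSH 16   1 16
STORE 2   1
PUSH 3    1 3
LT        1
PUSH -7   1 -7
ADD       -6
PUSH -29  -6 -29
DUP       -6 -29 -29
ADD       -6 -58
POP       -6
PUSH 3    -6 3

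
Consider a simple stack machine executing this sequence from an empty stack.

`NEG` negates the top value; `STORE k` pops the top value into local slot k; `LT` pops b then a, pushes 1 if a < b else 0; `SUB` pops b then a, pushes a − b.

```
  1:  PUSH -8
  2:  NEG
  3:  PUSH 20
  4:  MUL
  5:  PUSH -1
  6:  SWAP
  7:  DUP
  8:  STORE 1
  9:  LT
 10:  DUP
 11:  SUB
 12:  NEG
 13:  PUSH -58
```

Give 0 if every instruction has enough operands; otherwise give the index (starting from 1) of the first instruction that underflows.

0

PUSH -8   [-8]
NEG       [8]
PUSH 20   [8, 20]
MUL       [160]
PUSH -1   [160, -1]
SWAP      [-1, 160]
DUP       [-1, 160, 160]
STORE 1   [-1, 160]
LT        [1]
DUP       [1, 1]
SUB       [0]
NEG       [0]
PUSH -58  [0, -58]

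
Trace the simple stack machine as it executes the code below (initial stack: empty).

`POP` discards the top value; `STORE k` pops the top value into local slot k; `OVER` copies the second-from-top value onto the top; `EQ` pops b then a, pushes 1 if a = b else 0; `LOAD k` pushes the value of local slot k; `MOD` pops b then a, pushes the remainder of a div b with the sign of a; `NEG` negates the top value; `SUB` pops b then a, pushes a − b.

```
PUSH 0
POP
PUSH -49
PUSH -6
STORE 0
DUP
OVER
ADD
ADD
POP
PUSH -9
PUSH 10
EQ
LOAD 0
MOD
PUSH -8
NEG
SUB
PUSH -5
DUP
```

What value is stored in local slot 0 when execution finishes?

PUSH 0   -> 0
POP      -> (empty)
PUSH -49 -> -49
PUSH -6  -> -49 -6
STORE 0  -> -49
DUP      -> -49 -49
OVER     -> -49 -49 -49
ADD      -> -49 -98
ADD      -> -147
POP      -> (empty)
PUSH -9  -> -9
PUSH 10  -> -9 10
EQ       -> 0
LOAD 0   -> 0 -6
MOD      -> 0
PUSH -8  -> 0 -8
NEG      -> 0 8
SUB      -> -8
PUSH -5  -> -8 -5
DUP      -> -8 -5 -5

-6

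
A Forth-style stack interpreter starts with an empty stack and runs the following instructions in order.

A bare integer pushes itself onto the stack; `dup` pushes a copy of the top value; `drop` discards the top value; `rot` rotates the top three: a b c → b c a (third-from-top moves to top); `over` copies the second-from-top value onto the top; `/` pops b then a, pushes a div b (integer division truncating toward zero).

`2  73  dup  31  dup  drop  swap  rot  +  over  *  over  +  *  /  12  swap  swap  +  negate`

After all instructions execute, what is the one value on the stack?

2      : 2
73     : 2 73
dup    : 2 73 73
31     : 2 73 73 31
dup    : 2 73 73 31 31
drop   : 2 73 73 31
swap   : 2 73 31 73
rot    : 2 31 73 73
+      : 2 31 146
over   : 2 31 146 31
*      : 2 31 4526
over   : 2 31 4526 31
+      : 2 31 4557
*      : 2 141267
/      : 0
12     : 0 12
swap   : 12 0
swap   : 0 12
+      : 12
negate : -12

-12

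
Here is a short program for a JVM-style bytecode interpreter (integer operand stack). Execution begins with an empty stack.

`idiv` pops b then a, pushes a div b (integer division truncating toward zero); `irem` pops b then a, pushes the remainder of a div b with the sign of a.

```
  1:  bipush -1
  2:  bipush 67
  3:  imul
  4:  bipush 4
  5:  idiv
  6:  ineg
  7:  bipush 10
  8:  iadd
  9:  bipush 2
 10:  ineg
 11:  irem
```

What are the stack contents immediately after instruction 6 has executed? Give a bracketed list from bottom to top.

[16]

bipush -1 → [-1]
bipush 67 → [-1, 67]
imul      → [-67]
bipush 4  → [-67, 4]
idiv      → [-16]
ineg      → [16]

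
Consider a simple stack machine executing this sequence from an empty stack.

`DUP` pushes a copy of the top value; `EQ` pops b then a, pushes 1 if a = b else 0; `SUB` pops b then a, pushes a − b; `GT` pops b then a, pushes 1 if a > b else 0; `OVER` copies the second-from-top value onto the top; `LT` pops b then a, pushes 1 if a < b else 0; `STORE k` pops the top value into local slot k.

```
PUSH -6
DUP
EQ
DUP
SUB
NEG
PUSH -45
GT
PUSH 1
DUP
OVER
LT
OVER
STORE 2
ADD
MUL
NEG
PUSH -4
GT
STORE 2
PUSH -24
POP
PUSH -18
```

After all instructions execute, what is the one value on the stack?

PUSH -6  : -6
DUP      : -6 -6
EQ       : 1
DUP      : 1 1
SUB      : 0
NEG      : 0
PUSH -45 : 0 -45
GT       : 1
PUSH 1   : 1 1
DUP      : 1 1 1
OVER     : 1 1 1 1
LT       : 1 1 0
OVER     : 1 1 0 1
STORE 2  : 1 1 0
ADD      : 1 1
MUL      : 1
NEG      : -1
PUSH -4  : -1 -4
GT       : 1
STORE 2  : (empty)
PUSH -24 : -24
POP      : (empty)
PUSH -18 : -18

-18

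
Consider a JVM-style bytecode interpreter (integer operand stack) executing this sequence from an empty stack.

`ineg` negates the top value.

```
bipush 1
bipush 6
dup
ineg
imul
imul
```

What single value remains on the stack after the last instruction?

bipush 1 : 1
bipush 6 : 1 6
dup      : 1 6 6
ineg     : 1 6 -6
imul     : 1 -36
imul     : -36

-36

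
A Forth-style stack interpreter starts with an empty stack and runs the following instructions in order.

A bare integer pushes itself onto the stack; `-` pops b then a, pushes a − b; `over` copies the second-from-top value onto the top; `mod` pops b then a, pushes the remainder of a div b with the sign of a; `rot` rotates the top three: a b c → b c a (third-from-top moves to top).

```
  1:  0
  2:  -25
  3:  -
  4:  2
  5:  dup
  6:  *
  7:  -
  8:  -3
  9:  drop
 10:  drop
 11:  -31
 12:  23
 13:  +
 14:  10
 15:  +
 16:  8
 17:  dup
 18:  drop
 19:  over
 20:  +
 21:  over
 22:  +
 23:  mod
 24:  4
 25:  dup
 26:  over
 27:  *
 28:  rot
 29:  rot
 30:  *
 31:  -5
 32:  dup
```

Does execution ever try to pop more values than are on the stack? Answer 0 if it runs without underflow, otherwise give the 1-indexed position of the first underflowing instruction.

0

0    -> 0
-25  -> 0 -25
-    -> 25
2    -> 25 2
dup  -> 25 2 2
*    -> 25 4
-    -> 21
-3   -> 21 -3
drop -> 21
drop -> (empty)
-31  -> -31
23   -> -31 23
+    -> -8
10   -> -8 10
+    -> 2
8    -> 2 8
dup  -> 2 8 8
drop -> 2 8
over -> 2 8 2
+    -> 2 10
over -> 2 10 2
+    -> 2 12
mod  -> 2
4    -> 2 4
dup  -> 2 4 4
over -> 2 4 4 4
*    -> 2 4 16
rot  -> 4 16 2
rot  -> 16 2 4
*    -> 16 8
-5   -> 16 8 -5
dup  -> 16 8 -5 -5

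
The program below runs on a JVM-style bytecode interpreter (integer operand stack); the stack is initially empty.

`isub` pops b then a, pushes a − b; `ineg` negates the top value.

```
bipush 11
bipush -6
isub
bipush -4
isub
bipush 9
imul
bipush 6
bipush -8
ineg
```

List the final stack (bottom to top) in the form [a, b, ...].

bipush 11 : [11]
bipush -6 : [11, -6]
isub      : [17]
bipush -4 : [17, -4]
isub      : [21]
bipush 9  : [21, 9]
imul      : [189]
bipush 6  : [189, 6]
bipush -8 : [189, 6, -8]
ineg      : [189, 6, 8]

[189, 6, 8]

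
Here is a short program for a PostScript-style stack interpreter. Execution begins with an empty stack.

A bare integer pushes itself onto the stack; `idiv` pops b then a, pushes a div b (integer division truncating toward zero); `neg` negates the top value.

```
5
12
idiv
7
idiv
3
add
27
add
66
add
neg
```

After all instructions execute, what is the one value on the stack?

5    -> [5]
12   -> [5, 12]
idiv -> [0]
7    -> [0, 7]
idiv -> [0]
3    -> [0, 3]
add  -> [3]
27   -> [3, 27]
add  -> [30]
66   -> [30, 66]
add  -> [96]
neg  -> [-96]

-96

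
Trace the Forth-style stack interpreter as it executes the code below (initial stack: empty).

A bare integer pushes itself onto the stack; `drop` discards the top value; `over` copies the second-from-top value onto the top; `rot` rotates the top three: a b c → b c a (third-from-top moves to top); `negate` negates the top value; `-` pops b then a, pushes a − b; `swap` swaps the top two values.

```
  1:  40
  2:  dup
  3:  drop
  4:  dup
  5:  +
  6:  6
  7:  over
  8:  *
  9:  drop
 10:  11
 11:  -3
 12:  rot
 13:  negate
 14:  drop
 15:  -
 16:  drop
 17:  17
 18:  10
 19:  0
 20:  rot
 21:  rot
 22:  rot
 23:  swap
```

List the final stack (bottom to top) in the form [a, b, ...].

[17, 0, 10]

40     → 40
dup    → 40 40
drop   → 40
dup    → 40 40
+      → 80
6      → 80 6
over   → 80 6 80
*      → 80 480
drop   → 80
11     → 80 11
-3     → 80 11 -3
rot    → 11 -3 80
negate → 11 -3 -80
drop   → 11 -3
-      → 14
drop   → (empty)
17     → 17
10     → 17 10
0      → 17 10 0
rot    → 10 0 17
rot    → 0 17 10
rot    → 17 10 0
swap   → 17 0 10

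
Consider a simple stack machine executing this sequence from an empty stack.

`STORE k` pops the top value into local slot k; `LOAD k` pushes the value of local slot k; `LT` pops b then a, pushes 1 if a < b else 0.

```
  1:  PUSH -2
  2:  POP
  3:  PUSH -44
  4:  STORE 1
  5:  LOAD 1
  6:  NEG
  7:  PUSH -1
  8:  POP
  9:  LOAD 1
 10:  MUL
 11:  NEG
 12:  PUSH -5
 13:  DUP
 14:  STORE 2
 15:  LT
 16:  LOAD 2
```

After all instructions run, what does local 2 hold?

PUSH -2   [-2]
POP       []
PUSH -44  [-44]
STORE 1   []
LOAD 1    [-44]
NEG       [44]
PUSH -1   [44, -1]
POP       [44]
LOAD 1    [44, -44]
MUL       [-1936]
NEG       [1936]
PUSH -5   [1936, -5]
DUP       [1936, -5, -5]
STORE 2   [1936, -5]
LT        [0]
LOAD 2    [0, -5]

-5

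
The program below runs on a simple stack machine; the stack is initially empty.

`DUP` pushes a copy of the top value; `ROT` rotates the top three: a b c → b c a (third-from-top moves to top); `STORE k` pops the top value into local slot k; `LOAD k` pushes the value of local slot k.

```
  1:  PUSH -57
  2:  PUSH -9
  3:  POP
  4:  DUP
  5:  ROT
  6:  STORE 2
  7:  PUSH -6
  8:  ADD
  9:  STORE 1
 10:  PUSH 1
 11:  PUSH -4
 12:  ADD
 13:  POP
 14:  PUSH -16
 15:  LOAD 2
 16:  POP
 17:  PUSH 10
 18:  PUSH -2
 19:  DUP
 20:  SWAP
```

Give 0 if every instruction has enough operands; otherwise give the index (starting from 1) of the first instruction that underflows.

PUSH -57  -57
PUSH -9   -57 -9
POP       -57
DUP       -57 -57
ROT  — needs 3 operands, stack has 2 → underflow

5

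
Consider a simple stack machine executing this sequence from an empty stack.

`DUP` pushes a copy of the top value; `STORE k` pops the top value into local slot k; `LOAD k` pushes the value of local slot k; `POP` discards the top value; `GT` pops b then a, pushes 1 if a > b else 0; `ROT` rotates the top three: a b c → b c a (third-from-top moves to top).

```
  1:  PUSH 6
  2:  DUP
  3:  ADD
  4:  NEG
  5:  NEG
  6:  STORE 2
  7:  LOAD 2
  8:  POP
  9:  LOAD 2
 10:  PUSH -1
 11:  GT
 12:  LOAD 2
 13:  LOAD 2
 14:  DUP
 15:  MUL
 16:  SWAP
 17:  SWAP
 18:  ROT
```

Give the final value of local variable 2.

PUSH 6  : [6]
DUP     : [6, 6]
ADD     : [12]
NEG     : [-12]
NEG     : [12]
STORE 2 : []
LOAD 2  : [12]
POP     : []
LOAD 2  : [12]
PUSH -1 : [12, -1]
GT      : [1]
LOAD 2  : [1, 12]
LOAD 2  : [1, 12, 12]
DUP     : [1, 12, 12, 12]
MUL     : [1, 12, 144]
SWAP    : [1, 144, 12]
SWAP    : [1, 12, 144]
ROT     : [12, 144, 1]

12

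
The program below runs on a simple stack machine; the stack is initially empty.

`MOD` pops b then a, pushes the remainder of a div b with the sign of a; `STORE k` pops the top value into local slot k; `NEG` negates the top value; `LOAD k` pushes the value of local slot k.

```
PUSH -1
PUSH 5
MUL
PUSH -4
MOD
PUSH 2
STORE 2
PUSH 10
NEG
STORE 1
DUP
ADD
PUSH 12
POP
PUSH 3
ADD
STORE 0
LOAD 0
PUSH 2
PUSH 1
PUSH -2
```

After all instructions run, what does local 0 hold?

PUSH -1 : [-1]
PUSH 5  : [-1, 5]
MUL     : [-5]
PUSH -4 : [-5, -4]
MOD     : [-1]
PUSH 2  : [-1, 2]
STORE 2 : [-1]
PUSH 10 : [-1, 10]
NEG     : [-1, -10]
STORE 1 : [-1]
DUP     : [-1, -1]
ADD     : [-2]
PUSH 12 : [-2, 12]
POP     : [-2]
PUSH 3  : [-2, 3]
ADD     : [1]
STORE 0 : []
LOAD 0  : [1]
PUSH 2  : [1, 2]
PUSH 1  : [1, 2, 1]
PUSH -2 : [1, 2, 1, -2]

1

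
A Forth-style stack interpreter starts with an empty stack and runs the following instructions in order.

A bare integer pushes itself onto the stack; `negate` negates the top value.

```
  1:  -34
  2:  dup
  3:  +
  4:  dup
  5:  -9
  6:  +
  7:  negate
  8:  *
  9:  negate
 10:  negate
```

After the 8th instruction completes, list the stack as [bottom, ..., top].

[-5236]

-34    : -34
dup    : -34 -34
+      : -68
dup    : -68 -68
-9     : -68 -68 -9
+      : -68 -77
negate : -68 77
*      : -5236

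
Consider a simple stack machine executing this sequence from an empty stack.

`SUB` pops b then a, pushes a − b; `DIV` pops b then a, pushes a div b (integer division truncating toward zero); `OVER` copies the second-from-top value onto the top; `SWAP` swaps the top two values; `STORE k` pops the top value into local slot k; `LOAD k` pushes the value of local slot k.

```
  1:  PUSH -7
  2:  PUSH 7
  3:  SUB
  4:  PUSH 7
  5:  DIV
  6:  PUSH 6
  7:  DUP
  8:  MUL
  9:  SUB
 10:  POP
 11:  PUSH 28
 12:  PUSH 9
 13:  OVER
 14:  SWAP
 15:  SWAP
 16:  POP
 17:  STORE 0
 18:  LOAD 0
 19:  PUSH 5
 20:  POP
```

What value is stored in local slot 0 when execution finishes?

9

PUSH -7 -> [-7]
PUSH 7  -> [-7, 7]
SUB     -> [-14]
PUSH 7  -> [-14, 7]
DIV     -> [-2]
PUSH 6  -> [-2, 6]
DUP     -> [-2, 6, 6]
MUL     -> [-2, 36]
SUB     -> [-38]
POP     -> []
PUSH 28 -> [28]
PUSH 9  -> [28, 9]
OVER    -> [28, 9, 28]
SWAP    -> [28, 28, 9]
SWAP    -> [28, 9, 28]
POP     -> [28, 9]
STORE 0 -> [28]
LOAD 0  -> [28, 9]
PUSH 5  -> [28, 9, 5]
POP     -> [28, 9]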